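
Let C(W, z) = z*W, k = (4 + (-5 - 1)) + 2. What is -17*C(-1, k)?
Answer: 0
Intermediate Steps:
k = 0 (k = (4 - 6) + 2 = -2 + 2 = 0)
C(W, z) = W*z
-17*C(-1, k) = -(-17)*0 = -17*0 = 0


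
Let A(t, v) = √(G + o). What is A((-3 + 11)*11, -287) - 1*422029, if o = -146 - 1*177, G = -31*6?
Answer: -422029 + I*√509 ≈ -4.2203e+5 + 22.561*I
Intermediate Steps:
G = -186
o = -323 (o = -146 - 177 = -323)
A(t, v) = I*√509 (A(t, v) = √(-186 - 323) = √(-509) = I*√509)
A((-3 + 11)*11, -287) - 1*422029 = I*√509 - 1*422029 = I*√509 - 422029 = -422029 + I*√509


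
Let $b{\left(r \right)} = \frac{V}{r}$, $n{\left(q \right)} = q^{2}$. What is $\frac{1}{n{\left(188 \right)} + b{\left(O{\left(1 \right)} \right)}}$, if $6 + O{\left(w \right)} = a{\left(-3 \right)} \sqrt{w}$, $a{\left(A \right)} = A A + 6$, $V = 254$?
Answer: $\frac{9}{318350} \approx 2.8271 \cdot 10^{-5}$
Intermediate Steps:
$a{\left(A \right)} = 6 + A^{2}$ ($a{\left(A \right)} = A^{2} + 6 = 6 + A^{2}$)
$O{\left(w \right)} = -6 + 15 \sqrt{w}$ ($O{\left(w \right)} = -6 + \left(6 + \left(-3\right)^{2}\right) \sqrt{w} = -6 + \left(6 + 9\right) \sqrt{w} = -6 + 15 \sqrt{w}$)
$b{\left(r \right)} = \frac{254}{r}$
$\frac{1}{n{\left(188 \right)} + b{\left(O{\left(1 \right)} \right)}} = \frac{1}{188^{2} + \frac{254}{-6 + 15 \sqrt{1}}} = \frac{1}{35344 + \frac{254}{-6 + 15 \cdot 1}} = \frac{1}{35344 + \frac{254}{-6 + 15}} = \frac{1}{35344 + \frac{254}{9}} = \frac{1}{\frac{318350}{9}} = \frac{9}{318350}$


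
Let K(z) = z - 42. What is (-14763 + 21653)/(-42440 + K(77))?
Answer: -1378/8481 ≈ -0.16248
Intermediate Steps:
K(z) = -42 + z
(-14763 + 21653)/(-42440 + K(77)) = (-14763 + 21653)/(-42440 + (-42 + 77)) = 6890/(-42440 + 35) = 6890/(-42405) = 6890*(-1/42405) = -1378/8481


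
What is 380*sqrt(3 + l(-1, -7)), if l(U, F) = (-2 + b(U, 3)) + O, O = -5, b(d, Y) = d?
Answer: 380*I*sqrt(5) ≈ 849.71*I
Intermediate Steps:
l(U, F) = -7 + U (l(U, F) = (-2 + U) - 5 = -7 + U)
380*sqrt(3 + l(-1, -7)) = 380*sqrt(3 + (-7 - 1)) = 380*sqrt(3 - 8) = 380*sqrt(-5) = 380*(I*sqrt(5)) = 380*I*sqrt(5)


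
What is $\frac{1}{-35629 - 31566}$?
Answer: $- \frac{1}{67195} \approx -1.4882 \cdot 10^{-5}$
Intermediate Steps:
$\frac{1}{-35629 - 31566} = \frac{1}{-67195} = - \frac{1}{67195}$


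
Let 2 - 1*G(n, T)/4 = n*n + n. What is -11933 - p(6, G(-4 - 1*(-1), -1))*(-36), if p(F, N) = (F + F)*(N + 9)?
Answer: -14957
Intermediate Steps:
G(n, T) = 8 - 4*n - 4*n² (G(n, T) = 8 - 4*(n*n + n) = 8 - 4*(n² + n) = 8 - 4*(n + n²) = 8 + (-4*n - 4*n²) = 8 - 4*n - 4*n²)
p(F, N) = 2*F*(9 + N) (p(F, N) = (2*F)*(9 + N) = 2*F*(9 + N))
-11933 - p(6, G(-4 - 1*(-1), -1))*(-36) = -11933 - 2*6*(9 + (8 - 4*(-4 - 1*(-1)) - 4*(-4 - 1*(-1))²))*(-36) = -11933 - 2*6*(9 + (8 - 4*(-4 + 1) - 4*(-4 + 1)²))*(-36) = -11933 - 2*6*(9 + (8 - 4*(-3) - 4*(-3)²))*(-36) = -11933 - 2*6*(9 + (8 + 12 - 4*9))*(-36) = -11933 - 2*6*(9 + (8 + 12 - 36))*(-36) = -11933 - 2*6*(9 - 16)*(-36) = -11933 - 2*6*(-7)*(-36) = -11933 - (-84)*(-36) = -11933 - 1*3024 = -11933 - 3024 = -14957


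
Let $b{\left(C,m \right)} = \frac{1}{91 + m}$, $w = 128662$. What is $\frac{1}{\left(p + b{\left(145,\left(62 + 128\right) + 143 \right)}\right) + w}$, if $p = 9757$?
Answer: $\frac{424}{58689657} \approx 7.2244 \cdot 10^{-6}$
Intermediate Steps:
$\frac{1}{\left(p + b{\left(145,\left(62 + 128\right) + 143 \right)}\right) + w} = \frac{1}{\left(9757 + \frac{1}{91 + \left(\left(62 + 128\right) + 143\right)}\right) + 128662} = \frac{1}{\left(9757 + \frac{1}{91 + \left(190 + 143\right)}\right) + 128662} = \frac{1}{\left(9757 + \frac{1}{91 + 333}\right) + 128662} = \frac{1}{\left(9757 + \frac{1}{424}\right) + 128662} = \frac{1}{\frac{4136969}{424} + 128662} = \frac{1}{\frac{58689657}{424}} = \frac{424}{58689657}$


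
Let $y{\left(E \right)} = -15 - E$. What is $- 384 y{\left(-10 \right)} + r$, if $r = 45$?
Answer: $1965$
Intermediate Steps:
$- 384 y{\left(-10 \right)} + r = - 384 \left(-15 - -10\right) + 45 = - 384 \left(-15 + 10\right) + 45 = \left(-384\right) \left(-5\right) + 45 = 1920 + 45 = 1965$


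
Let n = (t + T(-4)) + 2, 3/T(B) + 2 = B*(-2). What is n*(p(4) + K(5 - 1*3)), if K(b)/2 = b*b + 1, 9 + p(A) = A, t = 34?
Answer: 365/2 ≈ 182.50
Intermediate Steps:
p(A) = -9 + A
T(B) = 3/(-2 - 2*B) (T(B) = 3/(-2 + B*(-2)) = 3/(-2 - 2*B))
K(b) = 2 + 2*b² (K(b) = 2*(b*b + 1) = 2*(b² + 1) = 2*(1 + b²) = 2 + 2*b²)
n = 73/2 (n = (34 - 3/(2 + 2*(-4))) + 2 = (34 - 3/(2 - 8)) + 2 = (34 - 3/(-6)) + 2 = (34 - 3*(-⅙)) + 2 = (34 + ½) + 2 = 69/2 + 2 = 73/2 ≈ 36.500)
n*(p(4) + K(5 - 1*3)) = 73*((-9 + 4) + (2 + 2*(5 - 1*3)²))/2 = 73*(-5 + (2 + 2*(5 - 3)²))/2 = 73*(-5 + (2 + 2*2²))/2 = 73*(-5 + (2 + 2*4))/2 = 73*(-5 + (2 + 8))/2 = 73*(-5 + 10)/2 = (73/2)*5 = 365/2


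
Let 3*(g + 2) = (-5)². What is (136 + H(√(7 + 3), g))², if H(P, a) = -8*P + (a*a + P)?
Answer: 2551915/81 - 22190*√10/9 ≈ 23708.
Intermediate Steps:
g = 19/3 (g = -2 + (⅓)*(-5)² = -2 + (⅓)*25 = -2 + 25/3 = 19/3 ≈ 6.3333)
H(P, a) = a² - 7*P (H(P, a) = -8*P + (a² + P) = -8*P + (P + a²) = a² - 7*P)
(136 + H(√(7 + 3), g))² = (136 + ((19/3)² - 7*√(7 + 3)))² = (136 + (361/9 - 7*√10))² = (1585/9 - 7*√10)²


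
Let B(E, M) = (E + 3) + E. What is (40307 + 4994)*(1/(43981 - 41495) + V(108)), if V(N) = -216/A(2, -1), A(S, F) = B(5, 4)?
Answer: -24324960863/32318 ≈ -7.5268e+5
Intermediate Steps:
B(E, M) = 3 + 2*E (B(E, M) = (3 + E) + E = 3 + 2*E)
A(S, F) = 13 (A(S, F) = 3 + 2*5 = 3 + 10 = 13)
V(N) = -216/13
(40307 + 4994)*(1/(43981 - 41495) + V(108)) = (40307 + 4994)*(1/(43981 - 41495) - 216/13) = 45301*(1/2486 - 216/13) = 45301*(-536963/32318) = -24324960863/32318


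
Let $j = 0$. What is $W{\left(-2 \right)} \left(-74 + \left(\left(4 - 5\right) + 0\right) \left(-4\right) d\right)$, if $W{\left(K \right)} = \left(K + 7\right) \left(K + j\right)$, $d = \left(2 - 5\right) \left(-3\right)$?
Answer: $380$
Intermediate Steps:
$d = 9$ ($d = \left(-3\right) \left(-3\right) = 9$)
$W{\left(K \right)} = K \left(7 + K\right)$ ($W{\left(K \right)} = \left(K + 7\right) \left(K + 0\right) = \left(7 + K\right) K = K \left(7 + K\right)$)
$W{\left(-2 \right)} \left(-74 + \left(\left(4 - 5\right) + 0\right) \left(-4\right) d\right) = - 2 \left(7 - 2\right) \left(-74 + \left(\left(4 - 5\right) + 0\right) \left(-4\right) 9\right) = \left(-2\right) 5 \left(-74 + \left(-1 + 0\right) \left(-4\right) 9\right) = - 10 \left(-74 + \left(-1\right) \left(-4\right) 9\right) = - 10 \left(-74 + 4 \cdot 9\right) = - 10 \left(-74 + 36\right) = \left(-10\right) \left(-38\right) = 380$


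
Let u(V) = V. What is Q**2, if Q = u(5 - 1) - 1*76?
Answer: 5184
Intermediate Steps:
Q = -72 (Q = (5 - 1) - 1*76 = 4 - 76 = -72)
Q**2 = (-72)**2 = 5184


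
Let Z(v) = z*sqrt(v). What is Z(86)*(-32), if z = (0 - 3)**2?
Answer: -288*sqrt(86) ≈ -2670.8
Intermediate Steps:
z = 9 (z = (-3)**2 = 9)
Z(v) = 9*sqrt(v)
Z(86)*(-32) = (9*sqrt(86))*(-32) = -288*sqrt(86)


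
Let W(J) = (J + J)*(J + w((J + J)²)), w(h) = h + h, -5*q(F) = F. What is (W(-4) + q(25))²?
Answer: 994009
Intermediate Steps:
q(F) = -F/5
w(h) = 2*h
W(J) = 2*J*(J + 8*J²) (W(J) = (J + J)*(J + 2*(J + J)²) = (2*J)*(J + 2*(2*J)²) = (2*J)*(J + 2*(4*J²)) = (2*J)*(J + 8*J²) = 2*J*(J + 8*J²))
(W(-4) + q(25))² = ((-4)²*(2 + 16*(-4)) - ⅕*25)² = (16*(2 - 64) - 5)² = (16*(-62) - 5)² = (-992 - 5)² = (-997)² = 994009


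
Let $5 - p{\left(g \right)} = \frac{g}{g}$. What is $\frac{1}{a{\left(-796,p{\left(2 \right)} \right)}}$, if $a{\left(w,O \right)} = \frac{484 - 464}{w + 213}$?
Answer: $- \frac{583}{20} \approx -29.15$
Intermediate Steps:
$p{\left(g \right)} = 4$ ($p{\left(g \right)} = 5 - \frac{g}{g} = 5 - 1 = 4$)
$a{\left(w,O \right)} = \frac{20}{213 + w}$
$\frac{1}{a{\left(-796,p{\left(2 \right)} \right)}} = \frac{1}{20 \frac{1}{213 - 796}} = \frac{1}{20 \frac{1}{-583}} = \frac{1}{20 \left(- \frac{1}{583}\right)} = \frac{1}{- \frac{20}{583}} = - \frac{583}{20}$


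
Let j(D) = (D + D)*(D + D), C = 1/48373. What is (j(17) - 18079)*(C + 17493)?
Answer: -14320054585470/48373 ≈ -2.9603e+8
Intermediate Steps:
C = 1/48373 ≈ 2.0673e-5
j(D) = 4*D² (j(D) = (2*D)*(2*D) = 4*D²)
(j(17) - 18079)*(C + 17493) = (4*17² - 18079)*(1/48373 + 17493) = (4*289 - 18079)*(846188890/48373) = (1156 - 18079)*(846188890/48373) = -16923*846188890/48373 = -14320054585470/48373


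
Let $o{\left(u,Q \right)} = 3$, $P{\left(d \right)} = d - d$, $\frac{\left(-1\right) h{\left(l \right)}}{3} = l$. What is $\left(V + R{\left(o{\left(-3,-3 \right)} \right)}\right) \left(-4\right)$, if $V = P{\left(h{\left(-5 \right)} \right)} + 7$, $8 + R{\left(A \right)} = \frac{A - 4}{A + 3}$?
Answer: $\frac{14}{3} \approx 4.6667$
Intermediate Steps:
$h{\left(l \right)} = - 3 l$
$P{\left(d \right)} = 0$
$R{\left(A \right)} = -8 + \frac{-4 + A}{3 + A}$ ($R{\left(A \right)} = -8 + \frac{A - 4}{A + 3} = -8 + \frac{-4 + A}{3 + A}$)
$V = 7$ ($V = 0 + 7 = 7$)
$\left(V + R{\left(o{\left(-3,-3 \right)} \right)}\right) \left(-4\right) = \left(7 + \frac{7 \left(-4 - 3\right)}{3 + 3}\right) \left(-4\right) = \left(7 + \frac{7 \left(-4 - 3\right)}{6}\right) \left(-4\right) = \left(7 + 7 \cdot \frac{1}{6} \left(-7\right)\right) \left(-4\right) = \left(7 - \frac{49}{6}\right) \left(-4\right) = \left(- \frac{7}{6}\right) \left(-4\right) = \frac{14}{3}$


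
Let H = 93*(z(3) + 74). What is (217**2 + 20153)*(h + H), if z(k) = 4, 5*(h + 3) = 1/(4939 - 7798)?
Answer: 2323279328216/4765 ≈ 4.8757e+8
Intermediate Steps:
h = -42886/14295 (h = -3 + 1/(5*(4939 - 7798)) = -3 + (1/5)/(-2859) = -3 + (1/5)*(-1/2859) = -3 - 1/14295 = -42886/14295 ≈ -3.0001)
H = 7254 (H = 93*(4 + 74) = 93*78 = 7254)
(217**2 + 20153)*(h + H) = (217**2 + 20153)*(-42886/14295 + 7254) = (47089 + 20153)*(103653044/14295) = 67242*(103653044/14295) = 2323279328216/4765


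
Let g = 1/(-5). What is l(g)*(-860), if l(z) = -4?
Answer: 3440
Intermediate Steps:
g = -⅕ (g = 1*(-⅕) = -⅕ ≈ -0.20000)
l(g)*(-860) = -4*(-860) = 3440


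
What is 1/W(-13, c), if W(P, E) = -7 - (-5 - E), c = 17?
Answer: 1/15 ≈ 0.066667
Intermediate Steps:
W(P, E) = -2 + E (W(P, E) = -7 + (5 + E) = -2 + E)
1/W(-13, c) = 1/(-2 + 17) = 1/15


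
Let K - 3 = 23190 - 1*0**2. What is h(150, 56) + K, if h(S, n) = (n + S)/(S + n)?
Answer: 23194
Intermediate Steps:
h(S, n) = 1 (h(S, n) = (S + n)/(S + n) = 1)
K = 23193 (K = 3 + (23190 - 1*0**2) = 3 + (23190 - 1*0) = 3 + (23190 + 0) = 3 + 23190 = 23193)
h(150, 56) + K = 1 + 23193 = 23194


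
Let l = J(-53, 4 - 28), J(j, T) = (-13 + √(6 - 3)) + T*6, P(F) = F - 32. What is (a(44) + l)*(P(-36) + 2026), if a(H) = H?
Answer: -221254 + 1958*√3 ≈ -2.1786e+5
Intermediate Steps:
P(F) = -32 + F
J(j, T) = -13 + √3 + 6*T (J(j, T) = (-13 + √3) + 6*T = -13 + √3 + 6*T)
l = -157 + √3 (l = -13 + √3 + 6*(4 - 28) = -13 + √3 + 6*(-24) = -13 + √3 - 144 = -157 + √3 ≈ -155.27)
(a(44) + l)*(P(-36) + 2026) = (44 + (-157 + √3))*((-32 - 36) + 2026) = (-113 + √3)*(-68 + 2026) = (-113 + √3)*1958 = -221254 + 1958*√3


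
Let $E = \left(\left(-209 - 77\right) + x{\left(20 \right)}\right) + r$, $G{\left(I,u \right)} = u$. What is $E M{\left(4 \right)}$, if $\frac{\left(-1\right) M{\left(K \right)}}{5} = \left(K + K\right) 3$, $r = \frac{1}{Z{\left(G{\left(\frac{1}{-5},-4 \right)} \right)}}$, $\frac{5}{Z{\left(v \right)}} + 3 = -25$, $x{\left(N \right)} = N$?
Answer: $32592$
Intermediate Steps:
$Z{\left(v \right)} = - \frac{5}{28}$ ($Z{\left(v \right)} = \frac{5}{-3 - 25} = \frac{5}{-28} = 5 \left(- \frac{1}{28}\right) = - \frac{5}{28}$)
$r = - \frac{28}{5}$ ($r = \frac{1}{- \frac{5}{28}} = - \frac{28}{5} \approx -5.6$)
$M{\left(K \right)} = - 30 K$ ($M{\left(K \right)} = - 5 \left(K + K\right) 3 = - 5 \cdot 2 K 3 = - 5 \cdot 6 K = - 30 K$)
$E = - \frac{1358}{5}$ ($E = \left(\left(-209 - 77\right) + 20\right) - \frac{28}{5} = \left(-286 + 20\right) - \frac{28}{5} = -266 - \frac{28}{5} = - \frac{1358}{5} \approx -271.6$)
$E M{\left(4 \right)} = - \frac{1358 \left(\left(-30\right) 4\right)}{5} = \left(- \frac{1358}{5}\right) \left(-120\right) = 32592$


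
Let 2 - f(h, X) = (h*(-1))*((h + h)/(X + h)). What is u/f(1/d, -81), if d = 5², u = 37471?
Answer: 948016300/50599 ≈ 18736.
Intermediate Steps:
d = 25
f(h, X) = 2 + 2*h²/(X + h) (f(h, X) = 2 - h*(-1)*(h + h)/(X + h) = 2 - (-h)*(2*h)/(X + h) = 2 - (-h)*2*h/(X + h) = 2 - (-2)*h²/(X + h) = 2 + 2*h²/(X + h))
u/f(1/d, -81) = 37471/((2*(-81 + 1/25 + (1/25)²)/(-81 + 1/25))) = 37471/((2*(-81 + 1/25 + 1/625)/(-2024/25))) = 37471/((2*(-25/2024)*(-50599/625))) = 37471/(50599/25300) = 37471*(25300/50599) = 948016300/50599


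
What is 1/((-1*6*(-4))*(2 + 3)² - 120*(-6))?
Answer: 1/1320 ≈ 0.00075758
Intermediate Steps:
1/((-1*6*(-4))*(2 + 3)² - 120*(-6)) = 1/(-6*(-4)*5² + 720) = 1/(24*25 + 720) = 1/(600 + 720) = 1/1320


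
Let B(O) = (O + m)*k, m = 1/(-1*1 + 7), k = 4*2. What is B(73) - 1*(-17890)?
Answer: 55426/3 ≈ 18475.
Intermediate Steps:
k = 8
m = 1/6 (m = 1/(-1 + 7) = 1/6 ≈ 0.16667)
B(O) = 4/3 + 8*O (B(O) = (O + 1/6)*8 = (1/6 + O)*8 = 4/3 + 8*O)
B(73) - 1*(-17890) = (4/3 + 8*73) - 1*(-17890) = (4/3 + 584) + 17890 = 1756/3 + 17890 = 55426/3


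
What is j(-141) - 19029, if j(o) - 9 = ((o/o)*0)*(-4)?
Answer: -19020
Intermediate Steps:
j(o) = 9 (j(o) = 9 + ((o/o)*0)*(-4) = 9 + (1*0)*(-4) = 9 + 0*(-4) = 9 + 0 = 9)
j(-141) - 19029 = 9 - 19029 = -19020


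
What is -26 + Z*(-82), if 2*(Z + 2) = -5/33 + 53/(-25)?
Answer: 190684/825 ≈ 231.13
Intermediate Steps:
Z = -2587/825 (Z = -2 + (-5/33 + 53/(-25))/2 = -2 + (-5*1/33 + 53*(-1/25))/2 = -2 + (-5/33 - 53/25)/2 = -2 + (½)*(-1874/825) = -2 - 937/825 = -2587/825 ≈ -3.1358)
-26 + Z*(-82) = -26 - 2587/825*(-82) = -26 + 212134/825 = 190684/825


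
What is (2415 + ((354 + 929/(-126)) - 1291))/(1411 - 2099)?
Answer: -185299/86688 ≈ -2.1375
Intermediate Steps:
(2415 + ((354 + 929/(-126)) - 1291))/(1411 - 2099) = (2415 + ((354 + 929*(-1/126)) - 1291))/(-688) = (2415 + ((354 - 929/126) - 1291))*(-1/688) = (2415 + (43675/126 - 1291))*(-1/688) = (2415 - 118991/126)*(-1/688) = (185299/126)*(-1/688) = -185299/86688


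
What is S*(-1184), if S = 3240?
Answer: -3836160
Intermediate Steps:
S*(-1184) = 3240*(-1184) = -3836160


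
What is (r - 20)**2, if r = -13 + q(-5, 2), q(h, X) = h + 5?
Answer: 1089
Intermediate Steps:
q(h, X) = 5 + h
r = -13 (r = -13 + (5 - 5) = -13 + 0 = -13)
(r - 20)**2 = (-13 - 20)**2 = (-33)**2 = 1089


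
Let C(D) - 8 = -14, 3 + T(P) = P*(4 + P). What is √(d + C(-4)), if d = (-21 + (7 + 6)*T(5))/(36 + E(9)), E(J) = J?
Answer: √51/3 ≈ 2.3805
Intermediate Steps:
T(P) = -3 + P*(4 + P)
C(D) = -6 (C(D) = 8 - 14 = -6)
d = 35/3 (d = (-21 + (7 + 6)*(-3 + 5² + 4*5))/(36 + 9) = (-21 + 13*(-3 + 25 + 20))/45 = (-21 + 13*42)*(1/45) = (-21 + 546)*(1/45) = 525*(1/45) = 35/3 ≈ 11.667)
√(d + C(-4)) = √(35/3 - 6) = √(17/3) = √51/3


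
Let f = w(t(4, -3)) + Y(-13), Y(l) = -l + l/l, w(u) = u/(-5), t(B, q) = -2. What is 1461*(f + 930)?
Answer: 6898842/5 ≈ 1.3798e+6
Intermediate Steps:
w(u) = -u/5 (w(u) = u*(-⅕) = -u/5)
Y(l) = 1 - l (Y(l) = -l + 1 = 1 - l)
f = 72/5 (f = -⅕*(-2) + (1 - 1*(-13)) = ⅖ + (1 + 13) = ⅖ + 14 = 72/5 ≈ 14.400)
1461*(f + 930) = 1461*(72/5 + 930) = 1461*(4722/5) = 6898842/5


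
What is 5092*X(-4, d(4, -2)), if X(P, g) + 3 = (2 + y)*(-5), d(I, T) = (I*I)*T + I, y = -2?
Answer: -15276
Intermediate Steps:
d(I, T) = I + T*I² (d(I, T) = I²*T + I = T*I² + I = I + T*I²)
X(P, g) = -3 (X(P, g) = -3 + (2 - 2)*(-5) = -3 + 0*(-5) = -3 + 0 = -3)
5092*X(-4, d(4, -2)) = 5092*(-3) = -15276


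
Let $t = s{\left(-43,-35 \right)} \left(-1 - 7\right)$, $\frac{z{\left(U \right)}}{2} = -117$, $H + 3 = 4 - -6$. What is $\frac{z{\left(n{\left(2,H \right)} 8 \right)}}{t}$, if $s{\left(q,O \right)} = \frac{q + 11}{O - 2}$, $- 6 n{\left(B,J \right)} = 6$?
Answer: $\frac{4329}{128} \approx 33.82$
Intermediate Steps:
$H = 7$ ($H = -3 + \left(4 - -6\right) = -3 + \left(4 + 6\right) = -3 + 10 = 7$)
$n{\left(B,J \right)} = -1$ ($n{\left(B,J \right)} = \left(- \frac{1}{6}\right) 6 = -1$)
$s{\left(q,O \right)} = \frac{11 + q}{-2 + O}$
$z{\left(U \right)} = -234$ ($z{\left(U \right)} = 2 \left(-117\right) = -234$)
$t = - \frac{256}{37}$ ($t = \frac{11 - 43}{-2 - 35} \left(-1 - 7\right) = \frac{1}{-37} \left(-32\right) \left(-1 - 7\right) = \left(- \frac{1}{37}\right) \left(-32\right) \left(-8\right) = \frac{32}{37} \left(-8\right) = - \frac{256}{37} \approx -6.9189$)
$\frac{z{\left(n{\left(2,H \right)} 8 \right)}}{t} = - \frac{234}{- \frac{256}{37}} = \left(-234\right) \left(- \frac{37}{256}\right) = \frac{4329}{128}$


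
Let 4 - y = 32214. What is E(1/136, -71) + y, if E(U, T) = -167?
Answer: -32377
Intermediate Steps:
y = -32210 (y = 4 - 1*32214 = 4 - 32214 = -32210)
E(1/136, -71) + y = -167 - 32210 = -32377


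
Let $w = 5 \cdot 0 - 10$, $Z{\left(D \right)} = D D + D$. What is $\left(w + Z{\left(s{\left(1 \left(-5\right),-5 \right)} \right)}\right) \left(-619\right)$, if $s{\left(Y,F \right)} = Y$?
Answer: $-6190$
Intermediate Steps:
$Z{\left(D \right)} = D + D^{2}$ ($Z{\left(D \right)} = D^{2} + D = D + D^{2}$)
$w = -10$ ($w = 0 - 10 = -10$)
$\left(w + Z{\left(s{\left(1 \left(-5\right),-5 \right)} \right)}\right) \left(-619\right) = \left(-10 + 1 \left(-5\right) \left(1 + 1 \left(-5\right)\right)\right) \left(-619\right) = \left(-10 - 5 \left(1 - 5\right)\right) \left(-619\right) = \left(-10 - -20\right) \left(-619\right) = \left(-10 + 20\right) \left(-619\right) = 10 \left(-619\right) = -6190$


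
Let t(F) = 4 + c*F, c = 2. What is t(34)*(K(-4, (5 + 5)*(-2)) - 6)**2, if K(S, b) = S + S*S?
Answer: 2592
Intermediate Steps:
K(S, b) = S + S**2
t(F) = 4 + 2*F
t(34)*(K(-4, (5 + 5)*(-2)) - 6)**2 = (4 + 2*34)*(-4*(1 - 4) - 6)**2 = (4 + 68)*(-4*(-3) - 6)**2 = 72*(12 - 6)**2 = 72*6**2 = 72*36 = 2592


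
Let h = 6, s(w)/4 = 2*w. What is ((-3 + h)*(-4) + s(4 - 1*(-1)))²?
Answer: 784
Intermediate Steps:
s(w) = 8*w (s(w) = 4*(2*w) = 8*w)
((-3 + h)*(-4) + s(4 - 1*(-1)))² = ((-3 + 6)*(-4) + 8*(4 - 1*(-1)))² = (3*(-4) + 8*(4 + 1))² = (-12 + 8*5)² = (-12 + 40)² = 28² = 784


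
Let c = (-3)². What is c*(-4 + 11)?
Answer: 63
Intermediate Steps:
c = 9
c*(-4 + 11) = 9*(-4 + 11) = 9*7 = 63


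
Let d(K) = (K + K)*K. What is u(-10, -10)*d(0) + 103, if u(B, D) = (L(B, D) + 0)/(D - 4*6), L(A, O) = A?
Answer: 103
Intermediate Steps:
u(B, D) = B/(-24 + D) (u(B, D) = (B + 0)/(D - 4*6) = B/(D - 24) = B/(-24 + D))
d(K) = 2*K² (d(K) = (2*K)*K = 2*K²)
u(-10, -10)*d(0) + 103 = (-10/(-24 - 10))*(2*0²) + 103 = (-10/(-34))*(2*0) + 103 = -10*(-1/34)*0 + 103 = (5/17)*0 + 103 = 0 + 103 = 103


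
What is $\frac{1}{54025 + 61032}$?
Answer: $\frac{1}{115057} \approx 8.6913 \cdot 10^{-6}$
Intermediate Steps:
$\frac{1}{54025 + 61032} = \frac{1}{115057}$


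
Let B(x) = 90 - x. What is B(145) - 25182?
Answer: -25237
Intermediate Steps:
B(145) - 25182 = (90 - 1*145) - 25182 = (90 - 145) - 25182 = -55 - 25182 = -25237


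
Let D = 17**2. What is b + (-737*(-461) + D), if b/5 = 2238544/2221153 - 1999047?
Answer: -1949603710927/201923 ≈ -9.6552e+6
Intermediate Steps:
D = 289
b = -2018266819385/201923 (b = 5*(2238544/2221153 - 1999047) = 5*(2238544*(1/2221153) - 1999047) = 5*(203504/201923 - 1999047) = 5*(-403653363877/201923) = -2018266819385/201923 ≈ -9.9952e+6)
b + (-737*(-461) + D) = -2018266819385/201923 + (-737*(-461) + 289) = -2018266819385/201923 + (339757 + 289) = -2018266819385/201923 + 340046 = -1949603710927/201923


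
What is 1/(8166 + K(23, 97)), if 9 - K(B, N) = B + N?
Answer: 1/8055 ≈ 0.00012415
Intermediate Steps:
K(B, N) = 9 - B - N (K(B, N) = 9 - (B + N) = 9 + (-B - N) = 9 - B - N)
1/(8166 + K(23, 97)) = 1/(8166 + (9 - 1*23 - 1*97)) = 1/(8166 + (9 - 23 - 97)) = 1/(8166 - 111) = 1/8055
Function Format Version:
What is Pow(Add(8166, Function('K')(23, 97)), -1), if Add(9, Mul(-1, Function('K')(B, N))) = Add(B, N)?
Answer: Rational(1, 8055) ≈ 0.00012415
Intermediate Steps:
Function('K')(B, N) = Add(9, Mul(-1, B), Mul(-1, N)) (Function('K')(B, N) = Add(9, Mul(-1, Add(B, N))) = Add(9, Add(Mul(-1, B), Mul(-1, N))) = Add(9, Mul(-1, B), Mul(-1, N)))
Pow(Add(8166, Function('K')(23, 97)), -1) = Pow(Add(8166, Add(9, Mul(-1, 23), Mul(-1, 97))), -1) = Pow(Add(8166, Add(9, -23, -97)), -1) = Pow(Add(8166, -111), -1) = Pow(8055, -1) = Rational(1, 8055)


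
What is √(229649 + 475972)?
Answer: √705621 ≈ 840.01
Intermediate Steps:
√(229649 + 475972) = √705621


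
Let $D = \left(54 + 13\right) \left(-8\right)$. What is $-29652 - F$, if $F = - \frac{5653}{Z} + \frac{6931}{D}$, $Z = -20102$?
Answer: $- \frac{159677138595}{5387336} \approx -29639.0$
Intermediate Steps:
$D = -536$ ($D = 67 \left(-8\right) = -536$)
$F = - \frac{68148477}{5387336}$ ($F = - \frac{5653}{-20102} + \frac{6931}{-536} = \left(-5653\right) \left(- \frac{1}{20102}\right) + 6931 \left(- \frac{1}{536}\right) = \frac{5653}{20102} - \frac{6931}{536} = - \frac{68148477}{5387336} \approx -12.65$)
$-29652 - F = -29652 - - \frac{68148477}{5387336} = -29652 + \frac{68148477}{5387336} = - \frac{159677138595}{5387336}$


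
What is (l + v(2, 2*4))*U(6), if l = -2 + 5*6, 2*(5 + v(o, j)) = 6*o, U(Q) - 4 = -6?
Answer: -58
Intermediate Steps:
U(Q) = -2 (U(Q) = 4 - 6 = -2)
v(o, j) = -5 + 3*o (v(o, j) = -5 + (6*o)/2 = -5 + 3*o)
l = 28 (l = -2 + 30 = 28)
(l + v(2, 2*4))*U(6) = (28 + (-5 + 3*2))*(-2) = (28 + (-5 + 6))*(-2) = (28 + 1)*(-2) = 29*(-2) = -58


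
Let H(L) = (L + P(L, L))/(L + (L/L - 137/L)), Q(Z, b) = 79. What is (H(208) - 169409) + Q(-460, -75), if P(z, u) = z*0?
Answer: -7337872286/43335 ≈ -1.6933e+5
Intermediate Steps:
P(z, u) = 0
H(L) = L/(1 + L - 137/L) (H(L) = (L + 0)/(L + (L/L - 137/L)) = L/(L + (1 - 137/L)) = L/(1 + L - 137/L))
(H(208) - 169409) + Q(-460, -75) = (208²/(-137 + 208 + 208²) - 169409) + 79 = (43264/(-137 + 208 + 43264) - 169409) + 79 = (43264/43335 - 169409) + 79 = -7341295751/43335 + 79 = -7337872286/43335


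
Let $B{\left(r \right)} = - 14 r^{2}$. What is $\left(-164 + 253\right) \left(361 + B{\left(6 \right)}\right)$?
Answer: $-12727$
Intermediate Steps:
$\left(-164 + 253\right) \left(361 + B{\left(6 \right)}\right) = \left(-164 + 253\right) \left(361 - 14 \cdot 6^{2}\right) = 89 \left(361 - 504\right) = 89 \left(-143\right) = -12727$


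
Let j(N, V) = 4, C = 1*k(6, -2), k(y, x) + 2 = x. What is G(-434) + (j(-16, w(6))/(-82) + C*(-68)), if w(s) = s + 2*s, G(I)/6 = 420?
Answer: 114470/41 ≈ 2792.0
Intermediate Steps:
k(y, x) = -2 + x
G(I) = 2520 (G(I) = 6*420 = 2520)
w(s) = 3*s
C = -4 (C = 1*(-2 - 2) = 1*(-4) = -4)
G(-434) + (j(-16, w(6))/(-82) + C*(-68)) = 2520 + (4/(-82) - 4*(-68)) = 2520 + (4*(-1/82) + 272) = 2520 + (-2/41 + 272) = 2520 + 11150/41 = 114470/41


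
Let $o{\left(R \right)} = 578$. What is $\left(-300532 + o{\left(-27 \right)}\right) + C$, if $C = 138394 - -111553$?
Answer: $-50007$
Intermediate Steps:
$C = 249947$ ($C = 138394 + 111553 = 249947$)
$\left(-300532 + o{\left(-27 \right)}\right) + C = \left(-300532 + 578\right) + 249947 = -299954 + 249947 = -50007$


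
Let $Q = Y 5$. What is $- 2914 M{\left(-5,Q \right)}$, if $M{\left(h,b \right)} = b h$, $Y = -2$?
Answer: $-145700$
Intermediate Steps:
$Q = -10$ ($Q = \left(-2\right) 5 = -10$)
$- 2914 M{\left(-5,Q \right)} = - 2914 \left(\left(-10\right) \left(-5\right)\right) = \left(-2914\right) 50 = -145700$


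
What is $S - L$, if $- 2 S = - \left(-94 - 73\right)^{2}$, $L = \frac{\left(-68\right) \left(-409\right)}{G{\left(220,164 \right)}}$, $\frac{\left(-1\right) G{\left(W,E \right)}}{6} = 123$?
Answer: $\frac{10318853}{738} \approx 13982.0$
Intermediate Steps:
$G{\left(W,E \right)} = -738$ ($G{\left(W,E \right)} = \left(-6\right) 123 = -738$)
$L = - \frac{13906}{369}$ ($L = \frac{\left(-68\right) \left(-409\right)}{-738} = 27812 \left(- \frac{1}{738}\right) = - \frac{13906}{369} \approx -37.686$)
$S = \frac{27889}{2}$ ($S = - \frac{\left(-1\right) \left(-94 - 73\right)^{2}}{2} = - \frac{\left(-1\right) \left(-167\right)^{2}}{2} = - \frac{\left(-1\right) 27889}{2} = \left(- \frac{1}{2}\right) \left(-27889\right) = \frac{27889}{2} \approx 13945.0$)
$S - L = \frac{27889}{2} - - \frac{13906}{369} = \frac{27889}{2} + \frac{13906}{369} = \frac{10318853}{738}$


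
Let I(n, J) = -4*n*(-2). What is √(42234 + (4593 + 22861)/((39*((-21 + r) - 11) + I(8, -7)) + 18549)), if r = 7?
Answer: √3284860314487/8819 ≈ 205.51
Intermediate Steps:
I(n, J) = 8*n
√(42234 + (4593 + 22861)/((39*((-21 + r) - 11) + I(8, -7)) + 18549)) = √(42234 + (4593 + 22861)/((39*((-21 + 7) - 11) + 8*8) + 18549)) = √(42234 + 27454/((39*(-14 - 11) + 64) + 18549)) = √(42234 + 27454/((39*(-25) + 64) + 18549)) = √(42234 + 27454/((-975 + 64) + 18549)) = √(42234 + 27454/(-911 + 18549)) = √(42234 + 27454/17638) = √(42234 + 27454*(1/17638)) = √(42234 + 13727/8819) = √(372475373/8819) = √3284860314487/8819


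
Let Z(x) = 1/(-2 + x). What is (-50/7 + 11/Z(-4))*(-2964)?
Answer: 1517568/7 ≈ 2.1680e+5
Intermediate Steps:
(-50/7 + 11/Z(-4))*(-2964) = (-50/7 + 11/(1/(-2 - 4)))*(-2964) = (-50*⅐ + 11/(1/(-6)))*(-2964) = (-50/7 + 11/(-⅙))*(-2964) = (-50/7 + 11*(-6))*(-2964) = (-50/7 - 66)*(-2964) = -512/7*(-2964) = 1517568/7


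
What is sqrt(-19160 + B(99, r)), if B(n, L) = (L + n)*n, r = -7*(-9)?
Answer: I*sqrt(3122) ≈ 55.875*I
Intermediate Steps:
r = 63
B(n, L) = n*(L + n)
sqrt(-19160 + B(99, r)) = sqrt(-19160 + 99*(63 + 99)) = sqrt(-19160 + 99*162) = sqrt(-19160 + 16038) = sqrt(-3122) = I*sqrt(3122)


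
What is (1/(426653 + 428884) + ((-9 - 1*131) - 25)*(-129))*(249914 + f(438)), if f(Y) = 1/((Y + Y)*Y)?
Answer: 873074407172560797659/164129640228 ≈ 5.3194e+9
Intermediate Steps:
f(Y) = 1/(2*Y²) (f(Y) = 1/(((2*Y))*Y) = (1/(2*Y))/Y = 1/(2*Y²))
(1/(426653 + 428884) + ((-9 - 1*131) - 25)*(-129))*(249914 + f(438)) = (1/(426653 + 428884) + ((-9 - 1*131) - 25)*(-129))*(249914 + (½)/438²) = (1/855537 + ((-9 - 131) - 25)*(-129))*(249914 + (½)*(1/191844)) = (1/855537 + (-140 - 25)*(-129))*(249914 + 1/383688) = (1/855537 - 165*(-129))*(95889002833/383688) = (1/855537 + 21285)*(95889002833/383688) = (18210105046/855537)*(95889002833/383688) = 873074407172560797659/164129640228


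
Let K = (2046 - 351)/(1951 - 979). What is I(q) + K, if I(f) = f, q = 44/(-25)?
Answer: -131/8100 ≈ -0.016173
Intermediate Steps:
q = -44/25 (q = 44*(-1/25) = -44/25 ≈ -1.7600)
K = 565/324 (K = 1695/972 = 1695*(1/972) = 565/324 ≈ 1.7438)
I(q) + K = -44/25 + 565/324 = -131/8100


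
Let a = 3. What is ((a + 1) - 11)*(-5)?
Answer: 35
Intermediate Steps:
((a + 1) - 11)*(-5) = ((3 + 1) - 11)*(-5) = (4 - 11)*(-5) = -7*(-5) = 35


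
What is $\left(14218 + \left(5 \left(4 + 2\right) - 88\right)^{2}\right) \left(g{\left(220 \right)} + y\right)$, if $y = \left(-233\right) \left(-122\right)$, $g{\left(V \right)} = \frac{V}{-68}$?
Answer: $\frac{8495393834}{17} \approx 4.9973 \cdot 10^{8}$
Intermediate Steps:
$g{\left(V \right)} = - \frac{V}{68}$ ($g{\left(V \right)} = V \left(- \frac{1}{68}\right) = - \frac{V}{68}$)
$y = 28426$
$\left(14218 + \left(5 \left(4 + 2\right) - 88\right)^{2}\right) \left(g{\left(220 \right)} + y\right) = \left(14218 + \left(5 \left(4 + 2\right) - 88\right)^{2}\right) \left(\left(- \frac{1}{68}\right) 220 + 28426\right) = \left(14218 + \left(5 \cdot 6 - 88\right)^{2}\right) \left(- \frac{55}{17} + 28426\right) = \left(14218 + \left(30 - 88\right)^{2}\right) \frac{483187}{17} = \left(14218 + \left(-58\right)^{2}\right) \frac{483187}{17} = \left(14218 + 3364\right) \frac{483187}{17} = 17582 \cdot \frac{483187}{17} = \frac{8495393834}{17}$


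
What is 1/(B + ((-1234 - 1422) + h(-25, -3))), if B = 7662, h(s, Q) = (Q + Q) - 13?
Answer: 1/4987 ≈ 0.00020052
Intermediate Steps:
h(s, Q) = -13 + 2*Q (h(s, Q) = 2*Q - 13 = -13 + 2*Q)
1/(B + ((-1234 - 1422) + h(-25, -3))) = 1/(7662 + ((-1234 - 1422) + (-13 + 2*(-3)))) = 1/(7662 + (-2656 + (-13 - 6))) = 1/(7662 + (-2656 - 19)) = 1/(7662 - 2675) = 1/4987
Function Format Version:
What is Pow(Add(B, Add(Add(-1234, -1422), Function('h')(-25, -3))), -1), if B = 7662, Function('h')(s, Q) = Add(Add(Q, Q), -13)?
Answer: Rational(1, 4987) ≈ 0.00020052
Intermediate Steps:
Function('h')(s, Q) = Add(-13, Mul(2, Q)) (Function('h')(s, Q) = Add(Mul(2, Q), -13) = Add(-13, Mul(2, Q)))
Pow(Add(B, Add(Add(-1234, -1422), Function('h')(-25, -3))), -1) = Pow(Add(7662, Add(Add(-1234, -1422), Add(-13, Mul(2, -3)))), -1) = Pow(Add(7662, Add(-2656, Add(-13, -6))), -1) = Pow(Add(7662, Add(-2656, -19)), -1) = Pow(Add(7662, -2675), -1) = Pow(4987, -1) = Rational(1, 4987)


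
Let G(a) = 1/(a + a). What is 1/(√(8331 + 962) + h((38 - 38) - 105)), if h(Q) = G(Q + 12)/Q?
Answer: -19530/3544544423699 + 381420900*√9293/3544544423699 ≈ 0.010373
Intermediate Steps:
G(a) = 1/(2*a)
h(Q) = 1/(2*Q*(12 + Q)) (h(Q) = (1/(2*(Q + 12)))/Q = (1/(2*(12 + Q)))/Q = 1/(2*Q*(12 + Q)))
1/(√(8331 + 962) + h((38 - 38) - 105)) = 1/(√(8331 + 962) + 1/(2*((38 - 38) - 105)*(12 + ((38 - 38) - 105)))) = 1/(√9293 + 1/(2*(0 - 105)*(12 + (0 - 105)))) = 1/(√9293 + (½)/(-105*(12 - 105))) = 1/(√9293 + (½)*(-1/105)/(-93)) = 1/(√9293 + (½)*(-1/105)*(-1/93)) = 1/(√9293 + 1/19530) = 1/(1/19530 + √9293)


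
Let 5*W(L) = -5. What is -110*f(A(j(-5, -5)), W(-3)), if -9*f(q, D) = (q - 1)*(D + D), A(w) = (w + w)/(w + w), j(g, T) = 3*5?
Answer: 0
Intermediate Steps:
W(L) = -1 (W(L) = (⅕)*(-5) = -1)
j(g, T) = 15
A(w) = 1 (A(w) = (2*w)/((2*w)) = (2*w)*(1/(2*w)) = 1)
f(q, D) = -2*D*(-1 + q)/9 (f(q, D) = -(q - 1)*(D + D)/9 = -(-1 + q)*2*D/9 = -2*D*(-1 + q)/9)
-110*f(A(j(-5, -5)), W(-3)) = -220*(-1)*(1 - 1*1)/9 = -220*(-1)*(1 - 1)/9 = -220*(-1)*0/9 = -110*0 = 0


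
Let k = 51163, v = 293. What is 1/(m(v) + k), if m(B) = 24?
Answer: 1/51187 ≈ 1.9536e-5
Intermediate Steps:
1/(m(v) + k) = 1/(24 + 51163) = 1/51187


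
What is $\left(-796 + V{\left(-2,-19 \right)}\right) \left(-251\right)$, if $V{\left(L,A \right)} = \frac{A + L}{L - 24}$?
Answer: $\frac{5189425}{26} \approx 1.9959 \cdot 10^{5}$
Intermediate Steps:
$V{\left(L,A \right)} = \frac{A + L}{-24 + L}$
$\left(-796 + V{\left(-2,-19 \right)}\right) \left(-251\right) = \left(-796 + \frac{-19 - 2}{-24 - 2}\right) \left(-251\right) = \left(-796 + \frac{1}{-26} \left(-21\right)\right) \left(-251\right) = \left(-796 - - \frac{21}{26}\right) \left(-251\right) = \left(-796 + \frac{21}{26}\right) \left(-251\right) = \left(- \frac{20675}{26}\right) \left(-251\right) = \frac{5189425}{26}$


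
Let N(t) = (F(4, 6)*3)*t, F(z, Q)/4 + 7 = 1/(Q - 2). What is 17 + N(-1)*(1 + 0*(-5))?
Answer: 98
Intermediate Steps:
F(z, Q) = -28 + 4/(-2 + Q) (F(z, Q) = -28 + 4/(Q - 2) = -28 + 4/(-2 + Q))
N(t) = -81*t (N(t) = ((4*(15 - 7*6)/(-2 + 6))*3)*t = ((4*(15 - 42)/4)*3)*t = ((4*(¼)*(-27))*3)*t = (-27*3)*t = -81*t)
17 + N(-1)*(1 + 0*(-5)) = 17 + (-81*(-1))*(1 + 0*(-5)) = 17 + 81*(1 + 0) = 17 + 81*1 = 17 + 81 = 98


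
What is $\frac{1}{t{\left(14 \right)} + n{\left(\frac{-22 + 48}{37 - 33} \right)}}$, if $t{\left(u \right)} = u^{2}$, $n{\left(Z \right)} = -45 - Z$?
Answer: $\frac{2}{289} \approx 0.0069204$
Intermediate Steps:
$\frac{1}{t{\left(14 \right)} + n{\left(\frac{-22 + 48}{37 - 33} \right)}} = \frac{1}{14^{2} - \left(45 + \frac{-22 + 48}{37 - 33}\right)} = \frac{1}{196 - \left(45 + \frac{26}{4}\right)} = \frac{1}{196 - \left(45 + 26 \cdot \frac{1}{4}\right)} = \frac{1}{196 - \frac{103}{2}} = \frac{1}{\frac{289}{2}} = \frac{2}{289}$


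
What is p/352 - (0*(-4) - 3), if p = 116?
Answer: 293/88 ≈ 3.3295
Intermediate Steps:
p/352 - (0*(-4) - 3) = 116/352 - (0*(-4) - 3) = 116*(1/352) - (0 - 3) = 29/88 - 1*(-3) = 29/88 + 3 = 293/88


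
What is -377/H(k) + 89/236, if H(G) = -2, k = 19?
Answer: 44575/236 ≈ 188.88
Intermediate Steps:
-377/H(k) + 89/236 = -377/(-2) + 89/236 = -377*(-½) + 89*(1/236) = 377/2 + 89/236 = 44575/236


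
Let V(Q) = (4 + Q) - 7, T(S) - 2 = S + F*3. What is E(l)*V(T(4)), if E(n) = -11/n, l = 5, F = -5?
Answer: 132/5 ≈ 26.400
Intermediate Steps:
T(S) = -13 + S (T(S) = 2 + (S - 5*3) = 2 + (S - 15) = 2 + (-15 + S) = -13 + S)
V(Q) = -3 + Q
E(l)*V(T(4)) = (-11/5)*(-3 + (-13 + 4)) = (-11*1/5)*(-3 - 9) = -11/5*(-12) = 132/5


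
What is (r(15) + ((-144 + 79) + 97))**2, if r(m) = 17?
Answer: 2401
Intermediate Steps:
(r(15) + ((-144 + 79) + 97))**2 = (17 + ((-144 + 79) + 97))**2 = (17 + (-65 + 97))**2 = (17 + 32)**2 = 49**2 = 2401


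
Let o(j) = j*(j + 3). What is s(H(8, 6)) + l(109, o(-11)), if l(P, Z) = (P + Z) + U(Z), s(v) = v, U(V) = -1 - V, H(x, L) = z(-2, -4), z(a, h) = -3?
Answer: 105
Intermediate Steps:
H(x, L) = -3
o(j) = j*(3 + j)
l(P, Z) = -1 + P (l(P, Z) = (P + Z) + (-1 - Z) = -1 + P)
s(H(8, 6)) + l(109, o(-11)) = -3 + (-1 + 109) = -3 + 108 = 105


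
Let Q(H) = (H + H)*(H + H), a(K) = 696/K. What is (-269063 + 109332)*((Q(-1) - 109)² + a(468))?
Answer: -5283815471/3 ≈ -1.7613e+9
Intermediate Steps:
Q(H) = 4*H² (Q(H) = (2*H)*(2*H) = 4*H²)
(-269063 + 109332)*((Q(-1) - 109)² + a(468)) = (-269063 + 109332)*((4*(-1)² - 109)² + 696/468) = -159731*((4*1 - 109)² + 696*(1/468)) = -159731*((4 - 109)² + 58/39) = -159731*((-105)² + 58/39) = -159731*(11025 + 58/39) = -159731*430033/39 = -5283815471/3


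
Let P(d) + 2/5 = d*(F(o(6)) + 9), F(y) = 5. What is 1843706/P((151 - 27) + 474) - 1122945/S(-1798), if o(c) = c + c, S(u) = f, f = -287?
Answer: 24824974960/6006623 ≈ 4132.9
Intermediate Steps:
S(u) = -287
o(c) = 2*c
P(d) = -⅖ + 14*d (P(d) = -⅖ + d*(5 + 9) = -⅖ + d*14 = -⅖ + 14*d)
1843706/P((151 - 27) + 474) - 1122945/S(-1798) = 1843706/(-⅖ + 14*((151 - 27) + 474)) - 1122945/(-287) = 1843706/(-⅖ + 14*(124 + 474)) - 1122945*(-1/287) = 1843706/(-⅖ + 14*598) + 1122945/287 = 1843706/(-⅖ + 8372) + 1122945/287 = 1843706/(41858/5) + 1122945/287 = 1843706*(5/41858) + 1122945/287 = 4609265/20929 + 1122945/287 = 24824974960/6006623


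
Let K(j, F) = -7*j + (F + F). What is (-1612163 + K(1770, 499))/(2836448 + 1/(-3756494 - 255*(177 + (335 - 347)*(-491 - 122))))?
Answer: -3072528589665/5367891801077 ≈ -0.57239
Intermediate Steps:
K(j, F) = -7*j + 2*F
(-1612163 + K(1770, 499))/(2836448 + 1/(-3756494 - 255*(177 + (335 - 347)*(-491 - 122)))) = (-1612163 + (-7*1770 + 2*499))/(2836448 + 1/(-3756494 - 255*(177 + (335 - 347)*(-491 - 122)))) = (-1612163 + (-12390 + 998))/(2836448 + 1/(-3756494 - 255*(177 - 12*(-613)))) = (-1612163 - 11392)/(2836448 + 1/(-3756494 - 255*(177 + 7356))) = -1623555/(2836448 + 1/(-3756494 - 255*7533)) = -1623555/(2836448 + 1/(-3756494 - 1920915)) = -1623555/(2836448 + 1/(-5677409)) = -1623555/(2836448 - 1/5677409) = -1623555/16103675403231/5677409 = -1623555*5677409/16103675403231 = -3072528589665/5367891801077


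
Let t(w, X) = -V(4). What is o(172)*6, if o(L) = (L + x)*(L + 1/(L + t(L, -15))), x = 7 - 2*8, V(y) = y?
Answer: 4710211/28 ≈ 1.6822e+5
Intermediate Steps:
t(w, X) = -4 (t(w, X) = -1*4 = -4)
x = -9 (x = 7 - 16 = -9)
o(L) = (-9 + L)*(L + 1/(-4 + L)) (o(L) = (L - 9)*(L + 1/(L - 4)) = (-9 + L)*(L + 1/(-4 + L)))
o(172)*6 = ((-9 + 172³ - 13*172² + 37*172)/(-4 + 172))*6 = ((-9 + 5088448 - 13*29584 + 6364)/168)*6 = ((-9 + 5088448 - 384592 + 6364)/168)*6 = ((1/168)*4710211)*6 = (4710211/168)*6 = 4710211/28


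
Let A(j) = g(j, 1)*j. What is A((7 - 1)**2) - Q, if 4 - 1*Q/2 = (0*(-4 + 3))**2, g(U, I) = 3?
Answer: 100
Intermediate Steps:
A(j) = 3*j
Q = 8 (Q = 8 - 2*(0*(-4 + 3))**2 = 8 - 2*(0*(-1))**2 = 8 - 2*0**2 = 8 - 2*0 = 8 + 0 = 8)
A((7 - 1)**2) - Q = 3*(7 - 1)**2 - 1*8 = 3*6**2 - 8 = 3*36 - 8 = 108 - 8 = 100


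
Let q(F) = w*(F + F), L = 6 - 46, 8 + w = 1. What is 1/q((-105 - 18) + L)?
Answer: 1/2282 ≈ 0.00043821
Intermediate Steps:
w = -7 (w = -8 + 1 = -7)
L = -40
q(F) = -14*F (q(F) = -7*(F + F) = -14*F)
1/q((-105 - 18) + L) = 1/(-14*((-105 - 18) - 40)) = 1/(-14*(-123 - 40)) = 1/(-14*(-163)) = 1/2282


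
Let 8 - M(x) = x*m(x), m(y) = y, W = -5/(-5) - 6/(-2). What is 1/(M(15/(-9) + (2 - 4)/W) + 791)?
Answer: 36/28595 ≈ 0.0012590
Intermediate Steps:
W = 4 (W = -5*(-⅕) - 6*(-½) = 1 + 3 = 4)
M(x) = 8 - x² (M(x) = 8 - x*x = 8 - x²)
1/(M(15/(-9) + (2 - 4)/W) + 791) = 1/((8 - (15/(-9) + (2 - 4)/4)²) + 791) = 1/((8 - (15*(-⅑) - 2*¼)²) + 791) = 1/((8 - (-5/3 - ½)²) + 791) = 1/((8 - (-13/6)²) + 791) = 1/((8 - 1*169/36) + 791) = 1/((8 - 169/36) + 791) = 1/(119/36 + 791) = 1/(28595/36) = 36/28595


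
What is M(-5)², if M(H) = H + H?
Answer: 100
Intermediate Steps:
M(H) = 2*H
M(-5)² = (2*(-5))² = (-10)² = 100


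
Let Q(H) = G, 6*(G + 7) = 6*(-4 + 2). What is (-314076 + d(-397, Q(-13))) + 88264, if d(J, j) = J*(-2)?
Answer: -225018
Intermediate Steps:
G = -9 (G = -7 + (6*(-4 + 2))/6 = -7 + (6*(-2))/6 = -7 + (1/6)*(-12) = -7 - 2 = -9)
Q(H) = -9
d(J, j) = -2*J
(-314076 + d(-397, Q(-13))) + 88264 = (-314076 - 2*(-397)) + 88264 = (-314076 + 794) + 88264 = -313282 + 88264 = -225018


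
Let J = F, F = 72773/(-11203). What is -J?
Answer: 72773/11203 ≈ 6.4958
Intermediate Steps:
F = -72773/11203 (F = 72773*(-1/11203) = -72773/11203 ≈ -6.4958)
J = -72773/11203 ≈ -6.4958
-J = -1*(-72773/11203) = 72773/11203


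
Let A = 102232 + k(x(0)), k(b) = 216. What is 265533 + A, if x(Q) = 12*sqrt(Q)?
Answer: 367981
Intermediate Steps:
A = 102448 (A = 102232 + 216 = 102448)
265533 + A = 265533 + 102448 = 367981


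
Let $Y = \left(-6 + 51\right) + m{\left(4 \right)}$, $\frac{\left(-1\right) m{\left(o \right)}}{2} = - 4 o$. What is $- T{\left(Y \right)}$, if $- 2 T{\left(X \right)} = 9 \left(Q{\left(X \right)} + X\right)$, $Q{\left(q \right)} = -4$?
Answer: $\frac{657}{2} \approx 328.5$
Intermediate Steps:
$m{\left(o \right)} = 8 o$ ($m{\left(o \right)} = - 2 \left(- 4 o\right) = 8 o$)
$Y = 77$ ($Y = \left(-6 + 51\right) + 8 \cdot 4 = 45 + 32 = 77$)
$T{\left(X \right)} = 18 - \frac{9 X}{2}$ ($T{\left(X \right)} = - \frac{9 \left(-4 + X\right)}{2} = - \frac{-36 + 9 X}{2} = 18 - \frac{9 X}{2}$)
$- T{\left(Y \right)} = - (18 - \frac{693}{2}) = \left(-1\right) \left(- \frac{657}{2}\right) = \frac{657}{2}$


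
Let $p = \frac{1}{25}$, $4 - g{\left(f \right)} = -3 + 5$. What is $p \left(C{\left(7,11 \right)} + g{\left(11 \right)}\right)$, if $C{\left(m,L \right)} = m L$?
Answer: $\frac{79}{25} \approx 3.16$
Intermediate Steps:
$g{\left(f \right)} = 2$ ($g{\left(f \right)} = 4 - \left(-3 + 5\right) = 4 - 2 = 2$)
$C{\left(m,L \right)} = L m$
$p = \frac{1}{25} \approx 0.04$
$p \left(C{\left(7,11 \right)} + g{\left(11 \right)}\right) = \frac{11 \cdot 7 + 2}{25} = \frac{77 + 2}{25} = \frac{1}{25} \cdot 79 = \frac{79}{25}$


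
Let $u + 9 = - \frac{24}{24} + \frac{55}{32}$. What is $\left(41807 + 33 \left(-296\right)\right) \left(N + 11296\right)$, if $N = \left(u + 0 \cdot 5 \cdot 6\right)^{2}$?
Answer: $\frac{372848383831}{1024} \approx 3.6411 \cdot 10^{8}$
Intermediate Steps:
$u = - \frac{265}{32}$ ($u = -9 + \left(- \frac{24}{24} + \frac{55}{32}\right) = -9 + \left(\left(-24\right) \frac{1}{24} + 55 \cdot \frac{1}{32}\right) = -9 + \left(-1 + \frac{55}{32}\right) = -9 + \frac{23}{32} = - \frac{265}{32} \approx -8.2813$)
$N = \frac{70225}{1024}$ ($N = \left(- \frac{265}{32} + 0 \cdot 5 \cdot 6\right)^{2} = \left(- \frac{265}{32} + 0 \cdot 6\right)^{2} = \left(- \frac{265}{32} + 0\right)^{2} = \left(- \frac{265}{32}\right)^{2} = \frac{70225}{1024} \approx 68.579$)
$\left(41807 + 33 \left(-296\right)\right) \left(N + 11296\right) = \left(41807 + 33 \left(-296\right)\right) \left(\frac{70225}{1024} + 11296\right) = \left(41807 - 9768\right) \frac{11637329}{1024} = 32039 \cdot \frac{11637329}{1024} = \frac{372848383831}{1024}$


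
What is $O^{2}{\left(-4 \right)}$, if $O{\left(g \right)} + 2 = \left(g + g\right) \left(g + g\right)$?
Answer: $3844$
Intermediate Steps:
$O{\left(g \right)} = -2 + 4 g^{2}$ ($O{\left(g \right)} = -2 + \left(g + g\right) \left(g + g\right) = -2 + 2 g 2 g = -2 + 4 g^{2}$)
$O^{2}{\left(-4 \right)} = \left(-2 + 4 \left(-4\right)^{2}\right)^{2} = \left(-2 + 4 \cdot 16\right)^{2} = \left(-2 + 64\right)^{2} = 62^{2} = 3844$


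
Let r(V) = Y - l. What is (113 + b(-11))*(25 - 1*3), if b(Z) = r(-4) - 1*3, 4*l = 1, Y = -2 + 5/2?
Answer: 4851/2 ≈ 2425.5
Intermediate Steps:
Y = ½ (Y = -2 + 5*(½) = -2 + 5/2 = ½ ≈ 0.50000)
l = ¼ (l = (¼)*1 = ¼ ≈ 0.25000)
r(V) = ¼ (r(V) = ½ - 1*¼ = ½ - ¼ = ¼)
b(Z) = -11/4 (b(Z) = ¼ - 1*3 = ¼ - 3 = -11/4)
(113 + b(-11))*(25 - 1*3) = (113 - 11/4)*(25 - 1*3) = 441*(25 - 3)/4 = (441/4)*22 = 4851/2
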